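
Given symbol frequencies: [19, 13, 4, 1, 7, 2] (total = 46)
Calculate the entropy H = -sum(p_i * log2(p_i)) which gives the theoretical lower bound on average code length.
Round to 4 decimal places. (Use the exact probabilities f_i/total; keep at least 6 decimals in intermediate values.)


Per-symbol terms -p_i * log2(p_i) with p_i = f_i/46:
  p = 19/46 = 0.413043: log2(p) = -1.275634, -p*log2(p) = 0.526892
  p = 13/46 = 0.282609: log2(p) = -1.823122, -p*log2(p) = 0.515230
  p = 4/46 = 0.086957: log2(p) = -3.523562, -p*log2(p) = 0.306397
  p = 1/46 = 0.021739: log2(p) = -5.523562, -p*log2(p) = 0.120077
  p = 7/46 = 0.152174: log2(p) = -2.716207, -p*log2(p) = 0.413336
  p = 2/46 = 0.043478: log2(p) = -4.523562, -p*log2(p) = 0.196677
H = 0.526892 + 0.515230 + 0.306397 + 0.120077 + 0.413336 + 0.196677 = 2.078609

H = 2.0786 bits/symbol


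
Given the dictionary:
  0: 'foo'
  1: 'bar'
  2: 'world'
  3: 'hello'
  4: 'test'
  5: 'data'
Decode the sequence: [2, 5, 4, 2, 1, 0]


Look up each index in the dictionary:
  2 -> 'world'
  5 -> 'data'
  4 -> 'test'
  2 -> 'world'
  1 -> 'bar'
  0 -> 'foo'

Decoded: "world data test world bar foo"


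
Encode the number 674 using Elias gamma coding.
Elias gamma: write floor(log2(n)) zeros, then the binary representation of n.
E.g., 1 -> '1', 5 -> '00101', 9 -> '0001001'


num_bits = floor(log2(674)) + 1 = 10
leading_zeros = num_bits - 1 = 9
binary(674) = 1010100010

Elias gamma(674) = '000000000' + '1010100010' = 0000000001010100010 (19 bits)


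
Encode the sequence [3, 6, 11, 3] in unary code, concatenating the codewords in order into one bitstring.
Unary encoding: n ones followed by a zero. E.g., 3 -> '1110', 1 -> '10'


Encode each number as n ones followed by a terminating 0:
  3 -> 1110 (4 bits)
  6 -> 1111110 (7 bits)
  11 -> 111111111110 (12 bits)
  3 -> 1110 (4 bits)
Total length = 4 + 7 + 12 + 4 = 27 bits.

Unary([3, 6, 11, 3]) = 111011111101111111111101110 (27 bits)


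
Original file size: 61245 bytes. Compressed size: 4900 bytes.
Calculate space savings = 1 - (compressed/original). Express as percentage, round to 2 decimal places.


ratio = compressed/original = 4900/61245 = 0.080007
savings = 1 - ratio = 1 - 0.080007 = 0.919993
as a percentage: 0.919993 * 100 = 92.0%

Space savings = 1 - 4900/61245 = 92.0%


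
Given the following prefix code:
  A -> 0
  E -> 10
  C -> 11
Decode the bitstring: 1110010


Decoding step by step:
Bits 11 -> C
Bits 10 -> E
Bits 0 -> A
Bits 10 -> E


Decoded message: CEAE


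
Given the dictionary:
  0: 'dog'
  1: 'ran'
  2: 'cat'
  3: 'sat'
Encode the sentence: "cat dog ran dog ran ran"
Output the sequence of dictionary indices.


Look up each word in the dictionary:
  'cat' -> 2
  'dog' -> 0
  'ran' -> 1
  'dog' -> 0
  'ran' -> 1
  'ran' -> 1

Encoded: [2, 0, 1, 0, 1, 1]


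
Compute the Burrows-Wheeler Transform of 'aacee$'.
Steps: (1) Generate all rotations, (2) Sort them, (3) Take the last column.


Rotations (sorted):
  0: $aacee -> last char: e
  1: aacee$ -> last char: $
  2: acee$a -> last char: a
  3: cee$aa -> last char: a
  4: e$aace -> last char: e
  5: ee$aac -> last char: c


BWT = e$aaec


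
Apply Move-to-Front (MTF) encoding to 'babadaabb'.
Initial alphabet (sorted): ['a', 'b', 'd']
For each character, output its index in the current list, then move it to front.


MTF encoding:
'b': index 1 in ['a', 'b', 'd'] -> ['b', 'a', 'd']
'a': index 1 in ['b', 'a', 'd'] -> ['a', 'b', 'd']
'b': index 1 in ['a', 'b', 'd'] -> ['b', 'a', 'd']
'a': index 1 in ['b', 'a', 'd'] -> ['a', 'b', 'd']
'd': index 2 in ['a', 'b', 'd'] -> ['d', 'a', 'b']
'a': index 1 in ['d', 'a', 'b'] -> ['a', 'd', 'b']
'a': index 0 in ['a', 'd', 'b'] -> ['a', 'd', 'b']
'b': index 2 in ['a', 'd', 'b'] -> ['b', 'a', 'd']
'b': index 0 in ['b', 'a', 'd'] -> ['b', 'a', 'd']


Output: [1, 1, 1, 1, 2, 1, 0, 2, 0]


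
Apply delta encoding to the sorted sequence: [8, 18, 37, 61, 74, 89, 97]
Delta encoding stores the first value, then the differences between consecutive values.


First value: 8
Deltas:
  18 - 8 = 10
  37 - 18 = 19
  61 - 37 = 24
  74 - 61 = 13
  89 - 74 = 15
  97 - 89 = 8


Delta encoded: [8, 10, 19, 24, 13, 15, 8]


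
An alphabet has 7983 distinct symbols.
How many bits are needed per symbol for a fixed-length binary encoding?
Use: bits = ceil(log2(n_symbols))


log2(7983) = 12.9627
Bracket: 2^12 = 4096 < 7983 <= 2^13 = 8192
So ceil(log2(7983)) = 13

bits = ceil(log2(7983)) = ceil(12.9627) = 13 bits


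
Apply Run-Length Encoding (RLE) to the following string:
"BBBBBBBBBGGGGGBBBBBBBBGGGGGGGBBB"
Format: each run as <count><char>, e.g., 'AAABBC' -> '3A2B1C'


Scanning runs left to right:
  i=0: run of 'B' x 9 -> '9B'
  i=9: run of 'G' x 5 -> '5G'
  i=14: run of 'B' x 8 -> '8B'
  i=22: run of 'G' x 7 -> '7G'
  i=29: run of 'B' x 3 -> '3B'

RLE = 9B5G8B7G3B


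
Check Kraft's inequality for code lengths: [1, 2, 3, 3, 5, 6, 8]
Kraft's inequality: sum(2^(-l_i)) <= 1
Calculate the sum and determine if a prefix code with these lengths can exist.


Sum = 2^(-1) + 2^(-2) + 2^(-3) + 2^(-3) + 2^(-5) + 2^(-6) + 2^(-8)
    = 0.5 + 0.25 + 0.125 + 0.125 + 0.03125 + 0.015625 + 0.00390625
    = 269/256 = 1.05078125
Since 1.05078125 > 1, Kraft's inequality is NOT satisfied.
A prefix code with these lengths CANNOT exist.

Kraft sum = 1.05078125. Not satisfied.


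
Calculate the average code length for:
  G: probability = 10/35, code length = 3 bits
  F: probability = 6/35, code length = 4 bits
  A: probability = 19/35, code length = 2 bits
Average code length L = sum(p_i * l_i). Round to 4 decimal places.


Weighted contributions p_i * l_i:
  G: (10/35) * 3 = 30/35
  F: (6/35) * 4 = 24/35
  A: (19/35) * 2 = 38/35
Sum = (30 + 24 + 38)/35 = 92/35

L = 92/35 = 2.6286 bits/symbol


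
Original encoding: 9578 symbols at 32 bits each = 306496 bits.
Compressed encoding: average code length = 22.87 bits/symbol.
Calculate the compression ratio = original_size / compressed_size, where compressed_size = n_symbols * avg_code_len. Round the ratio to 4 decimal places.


original_size = n_symbols * orig_bits = 9578 * 32 = 306496 bits
compressed_size = n_symbols * avg_code_len = 9578 * 22.87 = 219048.86 bits
ratio = original_size / compressed_size = 306496 / 219048.86 = 1.3992

Compression ratio = 1.3992


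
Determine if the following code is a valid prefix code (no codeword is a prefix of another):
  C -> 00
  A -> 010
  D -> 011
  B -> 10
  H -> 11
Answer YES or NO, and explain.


Checking each pair (does one codeword prefix another?):
  C='00' vs A='010': no prefix
  C='00' vs D='011': no prefix
  C='00' vs B='10': no prefix
  C='00' vs H='11': no prefix
  A='010' vs C='00': no prefix
  A='010' vs D='011': no prefix
  A='010' vs B='10': no prefix
  A='010' vs H='11': no prefix
  D='011' vs C='00': no prefix
  D='011' vs A='010': no prefix
  D='011' vs B='10': no prefix
  D='011' vs H='11': no prefix
  B='10' vs C='00': no prefix
  B='10' vs A='010': no prefix
  B='10' vs D='011': no prefix
  B='10' vs H='11': no prefix
  H='11' vs C='00': no prefix
  H='11' vs A='010': no prefix
  H='11' vs D='011': no prefix
  H='11' vs B='10': no prefix
No violation found over all pairs.

YES -- this is a valid prefix code. No codeword is a prefix of any other codeword.


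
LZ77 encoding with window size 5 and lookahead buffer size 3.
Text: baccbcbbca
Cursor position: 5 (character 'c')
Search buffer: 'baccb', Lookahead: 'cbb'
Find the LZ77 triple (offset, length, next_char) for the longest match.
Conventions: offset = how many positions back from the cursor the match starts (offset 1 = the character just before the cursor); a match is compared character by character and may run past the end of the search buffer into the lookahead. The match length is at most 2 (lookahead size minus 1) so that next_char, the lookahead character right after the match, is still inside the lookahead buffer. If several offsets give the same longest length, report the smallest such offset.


Try each offset into the search buffer:
  offset=1 (pos 4, char 'b'): match length 0
  offset=2 (pos 3, char 'c'): match length 2
  offset=3 (pos 2, char 'c'): match length 1
  offset=4 (pos 1, char 'a'): match length 0
  offset=5 (pos 0, char 'b'): match length 0
Longest match has length 2 at offset 2.
next_char = character at position 5 + 2 = 7 -> 'b'

Best match: offset=2, length=2 (matching 'cb' starting at position 3)
LZ77 triple: (2, 2, 'b')


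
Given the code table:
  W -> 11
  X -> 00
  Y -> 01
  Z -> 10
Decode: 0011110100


Decoding:
00 -> X
11 -> W
11 -> W
01 -> Y
00 -> X


Result: XWWYX


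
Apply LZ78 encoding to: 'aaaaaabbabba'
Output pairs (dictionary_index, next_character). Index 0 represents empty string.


LZ78 encoding steps:
Dictionary: {0: ''}
Step 1: w='' (idx 0), next='a' -> output (0, 'a'), add 'a' as idx 1
Step 2: w='a' (idx 1), next='a' -> output (1, 'a'), add 'aa' as idx 2
Step 3: w='aa' (idx 2), next='a' -> output (2, 'a'), add 'aaa' as idx 3
Step 4: w='' (idx 0), next='b' -> output (0, 'b'), add 'b' as idx 4
Step 5: w='b' (idx 4), next='a' -> output (4, 'a'), add 'ba' as idx 5
Step 6: w='b' (idx 4), next='b' -> output (4, 'b'), add 'bb' as idx 6
Step 7: w='a' (idx 1), end of input -> output (1, '')


Encoded: [(0, 'a'), (1, 'a'), (2, 'a'), (0, 'b'), (4, 'a'), (4, 'b'), (1, '')]


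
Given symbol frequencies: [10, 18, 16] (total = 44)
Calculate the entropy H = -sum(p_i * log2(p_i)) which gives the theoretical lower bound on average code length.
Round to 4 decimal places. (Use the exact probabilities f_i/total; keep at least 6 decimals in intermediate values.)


Per-symbol terms -p_i * log2(p_i) with p_i = f_i/44:
  p = 10/44 = 0.227273: log2(p) = -2.137504, -p*log2(p) = 0.485796
  p = 18/44 = 0.409091: log2(p) = -1.289507, -p*log2(p) = 0.527525
  p = 16/44 = 0.363636: log2(p) = -1.459432, -p*log2(p) = 0.530702
H = 0.485796 + 0.527525 + 0.530702 = 1.544023

H = 1.544 bits/symbol


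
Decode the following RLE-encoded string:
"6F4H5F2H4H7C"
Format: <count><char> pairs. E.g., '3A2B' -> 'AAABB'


Expanding each <count><char> pair:
  6F -> 'FFFFFF'
  4H -> 'HHHH'
  5F -> 'FFFFF'
  2H -> 'HH'
  4H -> 'HHHH'
  7C -> 'CCCCCCC'

Decoded = FFFFFFHHHHFFFFFHHHHHHCCCCCCC


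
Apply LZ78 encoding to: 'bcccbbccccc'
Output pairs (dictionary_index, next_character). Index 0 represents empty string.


LZ78 encoding steps:
Dictionary: {0: ''}
Step 1: w='' (idx 0), next='b' -> output (0, 'b'), add 'b' as idx 1
Step 2: w='' (idx 0), next='c' -> output (0, 'c'), add 'c' as idx 2
Step 3: w='c' (idx 2), next='c' -> output (2, 'c'), add 'cc' as idx 3
Step 4: w='b' (idx 1), next='b' -> output (1, 'b'), add 'bb' as idx 4
Step 5: w='cc' (idx 3), next='c' -> output (3, 'c'), add 'ccc' as idx 5
Step 6: w='cc' (idx 3), end of input -> output (3, '')


Encoded: [(0, 'b'), (0, 'c'), (2, 'c'), (1, 'b'), (3, 'c'), (3, '')]


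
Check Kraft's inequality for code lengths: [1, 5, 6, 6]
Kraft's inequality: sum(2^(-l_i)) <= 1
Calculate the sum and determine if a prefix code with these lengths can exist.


Sum = 2^(-1) + 2^(-5) + 2^(-6) + 2^(-6)
    = 0.5 + 0.03125 + 0.015625 + 0.015625
    = 36/64 = 0.5625
Since 0.5625 <= 1, Kraft's inequality IS satisfied.
A prefix code with these lengths CAN exist.

Kraft sum = 0.5625. Satisfied.


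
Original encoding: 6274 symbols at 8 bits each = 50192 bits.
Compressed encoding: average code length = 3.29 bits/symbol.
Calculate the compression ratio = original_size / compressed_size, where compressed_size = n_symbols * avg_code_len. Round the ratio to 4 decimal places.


original_size = n_symbols * orig_bits = 6274 * 8 = 50192 bits
compressed_size = n_symbols * avg_code_len = 6274 * 3.29 = 20641.46 bits
ratio = original_size / compressed_size = 50192 / 20641.46 = 2.4316

Compression ratio = 2.4316


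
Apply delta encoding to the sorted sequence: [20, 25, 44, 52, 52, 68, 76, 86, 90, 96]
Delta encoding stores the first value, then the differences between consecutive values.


First value: 20
Deltas:
  25 - 20 = 5
  44 - 25 = 19
  52 - 44 = 8
  52 - 52 = 0
  68 - 52 = 16
  76 - 68 = 8
  86 - 76 = 10
  90 - 86 = 4
  96 - 90 = 6


Delta encoded: [20, 5, 19, 8, 0, 16, 8, 10, 4, 6]


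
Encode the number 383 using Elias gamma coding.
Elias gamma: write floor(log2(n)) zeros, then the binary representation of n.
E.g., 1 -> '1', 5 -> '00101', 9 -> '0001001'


num_bits = floor(log2(383)) + 1 = 9
leading_zeros = num_bits - 1 = 8
binary(383) = 101111111

Elias gamma(383) = '00000000' + '101111111' = 00000000101111111 (17 bits)


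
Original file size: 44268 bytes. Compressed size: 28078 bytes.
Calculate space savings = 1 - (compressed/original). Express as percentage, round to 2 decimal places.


ratio = compressed/original = 28078/44268 = 0.634273
savings = 1 - ratio = 1 - 0.634273 = 0.365727
as a percentage: 0.365727 * 100 = 36.57%

Space savings = 1 - 28078/44268 = 36.57%


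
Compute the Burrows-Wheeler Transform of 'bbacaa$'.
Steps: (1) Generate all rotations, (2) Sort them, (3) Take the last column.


Rotations (sorted):
  0: $bbacaa -> last char: a
  1: a$bbaca -> last char: a
  2: aa$bbac -> last char: c
  3: acaa$bb -> last char: b
  4: bacaa$b -> last char: b
  5: bbacaa$ -> last char: $
  6: caa$bba -> last char: a


BWT = aacbb$a


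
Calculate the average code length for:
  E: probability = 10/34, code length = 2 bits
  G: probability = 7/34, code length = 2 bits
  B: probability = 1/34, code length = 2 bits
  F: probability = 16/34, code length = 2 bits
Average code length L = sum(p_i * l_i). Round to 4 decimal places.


Weighted contributions p_i * l_i:
  E: (10/34) * 2 = 20/34
  G: (7/34) * 2 = 14/34
  B: (1/34) * 2 = 2/34
  F: (16/34) * 2 = 32/34
Sum = (20 + 14 + 2 + 32)/34 = 68/34

L = 68/34 = 2.0000 bits/symbol


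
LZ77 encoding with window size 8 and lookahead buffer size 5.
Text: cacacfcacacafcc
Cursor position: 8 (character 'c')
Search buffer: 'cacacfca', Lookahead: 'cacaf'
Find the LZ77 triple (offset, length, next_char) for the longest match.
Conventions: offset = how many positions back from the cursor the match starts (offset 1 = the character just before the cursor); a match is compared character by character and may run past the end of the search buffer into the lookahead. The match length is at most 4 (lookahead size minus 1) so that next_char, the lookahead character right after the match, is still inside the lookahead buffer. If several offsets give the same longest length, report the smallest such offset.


Try each offset into the search buffer:
  offset=1 (pos 7, char 'a'): match length 0
  offset=2 (pos 6, char 'c'): match length 4
  offset=3 (pos 5, char 'f'): match length 0
  offset=4 (pos 4, char 'c'): match length 1
  offset=5 (pos 3, char 'a'): match length 0
  offset=6 (pos 2, char 'c'): match length 3
  offset=7 (pos 1, char 'a'): match length 0
  offset=8 (pos 0, char 'c'): match length 4
Longest match has length 4, found at offsets 2, 8; take the smallest, offset 2.
next_char = character at position 8 + 4 = 12 -> 'f'

Best match: offset=2, length=4 (matching 'caca' starting at position 6)
LZ77 triple: (2, 4, 'f')


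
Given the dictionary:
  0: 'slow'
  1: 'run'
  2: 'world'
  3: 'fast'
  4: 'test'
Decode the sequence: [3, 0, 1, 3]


Look up each index in the dictionary:
  3 -> 'fast'
  0 -> 'slow'
  1 -> 'run'
  3 -> 'fast'

Decoded: "fast slow run fast"


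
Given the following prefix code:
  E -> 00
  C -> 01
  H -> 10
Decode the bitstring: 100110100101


Decoding step by step:
Bits 10 -> H
Bits 01 -> C
Bits 10 -> H
Bits 10 -> H
Bits 01 -> C
Bits 01 -> C


Decoded message: HCHHCC


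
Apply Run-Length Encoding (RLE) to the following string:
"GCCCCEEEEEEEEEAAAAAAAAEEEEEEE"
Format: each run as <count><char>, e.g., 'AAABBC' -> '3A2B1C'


Scanning runs left to right:
  i=0: run of 'G' x 1 -> '1G'
  i=1: run of 'C' x 4 -> '4C'
  i=5: run of 'E' x 9 -> '9E'
  i=14: run of 'A' x 8 -> '8A'
  i=22: run of 'E' x 7 -> '7E'

RLE = 1G4C9E8A7E


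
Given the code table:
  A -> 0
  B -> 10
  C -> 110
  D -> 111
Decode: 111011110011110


Decoding:
111 -> D
0 -> A
111 -> D
10 -> B
0 -> A
111 -> D
10 -> B


Result: DADBADB


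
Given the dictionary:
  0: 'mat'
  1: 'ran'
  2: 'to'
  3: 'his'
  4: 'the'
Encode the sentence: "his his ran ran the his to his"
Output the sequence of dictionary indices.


Look up each word in the dictionary:
  'his' -> 3
  'his' -> 3
  'ran' -> 1
  'ran' -> 1
  'the' -> 4
  'his' -> 3
  'to' -> 2
  'his' -> 3

Encoded: [3, 3, 1, 1, 4, 3, 2, 3]


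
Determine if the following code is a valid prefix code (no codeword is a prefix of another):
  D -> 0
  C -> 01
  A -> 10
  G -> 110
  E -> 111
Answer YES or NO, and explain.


Checking each pair (does one codeword prefix another?):
  D='0' vs C='01': prefix -- VIOLATION

NO -- this is NOT a valid prefix code. D (0) is a prefix of C (01).


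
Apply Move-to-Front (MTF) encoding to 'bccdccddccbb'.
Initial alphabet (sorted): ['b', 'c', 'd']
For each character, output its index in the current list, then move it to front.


MTF encoding:
'b': index 0 in ['b', 'c', 'd'] -> ['b', 'c', 'd']
'c': index 1 in ['b', 'c', 'd'] -> ['c', 'b', 'd']
'c': index 0 in ['c', 'b', 'd'] -> ['c', 'b', 'd']
'd': index 2 in ['c', 'b', 'd'] -> ['d', 'c', 'b']
'c': index 1 in ['d', 'c', 'b'] -> ['c', 'd', 'b']
'c': index 0 in ['c', 'd', 'b'] -> ['c', 'd', 'b']
'd': index 1 in ['c', 'd', 'b'] -> ['d', 'c', 'b']
'd': index 0 in ['d', 'c', 'b'] -> ['d', 'c', 'b']
'c': index 1 in ['d', 'c', 'b'] -> ['c', 'd', 'b']
'c': index 0 in ['c', 'd', 'b'] -> ['c', 'd', 'b']
'b': index 2 in ['c', 'd', 'b'] -> ['b', 'c', 'd']
'b': index 0 in ['b', 'c', 'd'] -> ['b', 'c', 'd']


Output: [0, 1, 0, 2, 1, 0, 1, 0, 1, 0, 2, 0]


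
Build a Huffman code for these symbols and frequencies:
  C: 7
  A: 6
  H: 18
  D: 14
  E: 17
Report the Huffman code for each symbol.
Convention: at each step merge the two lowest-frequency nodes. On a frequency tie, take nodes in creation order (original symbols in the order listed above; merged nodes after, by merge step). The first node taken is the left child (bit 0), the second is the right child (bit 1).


Huffman tree construction:
Step 1: Merge A(6) + C(7) = 13
Step 2: Merge (A+C)(13) + D(14) = 27
Step 3: Merge E(17) + H(18) = 35
Step 4: Merge ((A+C)+D)(27) + (E+H)(35) = 62
Read each symbol's code off the tree from the root (left child = 0, right child = 1).

Codes:
  C: 001 (length 3)
  A: 000 (length 3)
  H: 11 (length 2)
  D: 01 (length 2)
  E: 10 (length 2)
Average code length: 137/62 = 2.2097 bits/symbol


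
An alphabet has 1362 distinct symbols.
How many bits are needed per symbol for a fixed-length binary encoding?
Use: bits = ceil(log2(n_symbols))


log2(1362) = 10.4115
Bracket: 2^10 = 1024 < 1362 <= 2^11 = 2048
So ceil(log2(1362)) = 11

bits = ceil(log2(1362)) = ceil(10.4115) = 11 bits


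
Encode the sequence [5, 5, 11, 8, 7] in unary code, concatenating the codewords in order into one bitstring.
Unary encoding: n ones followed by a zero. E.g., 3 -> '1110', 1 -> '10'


Encode each number as n ones followed by a terminating 0:
  5 -> 111110 (6 bits)
  5 -> 111110 (6 bits)
  11 -> 111111111110 (12 bits)
  8 -> 111111110 (9 bits)
  7 -> 11111110 (8 bits)
Total length = 6 + 6 + 12 + 9 + 8 = 41 bits.

Unary([5, 5, 11, 8, 7]) = 11111011111011111111111011111111011111110 (41 bits)


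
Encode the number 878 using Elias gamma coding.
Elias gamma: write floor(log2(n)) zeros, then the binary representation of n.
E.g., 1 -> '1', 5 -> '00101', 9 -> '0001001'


num_bits = floor(log2(878)) + 1 = 10
leading_zeros = num_bits - 1 = 9
binary(878) = 1101101110

Elias gamma(878) = '000000000' + '1101101110' = 0000000001101101110 (19 bits)


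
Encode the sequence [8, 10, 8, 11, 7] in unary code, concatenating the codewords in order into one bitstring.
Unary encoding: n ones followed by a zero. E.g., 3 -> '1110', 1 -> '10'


Encode each number as n ones followed by a terminating 0:
  8 -> 111111110 (9 bits)
  10 -> 11111111110 (11 bits)
  8 -> 111111110 (9 bits)
  11 -> 111111111110 (12 bits)
  7 -> 11111110 (8 bits)
Total length = 9 + 11 + 9 + 12 + 8 = 49 bits.

Unary([8, 10, 8, 11, 7]) = 1111111101111111111011111111011111111111011111110 (49 bits)


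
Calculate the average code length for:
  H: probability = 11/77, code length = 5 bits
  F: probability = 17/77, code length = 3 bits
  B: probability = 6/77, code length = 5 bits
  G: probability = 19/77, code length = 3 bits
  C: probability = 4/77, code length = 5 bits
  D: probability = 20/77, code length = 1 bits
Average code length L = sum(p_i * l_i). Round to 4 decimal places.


Weighted contributions p_i * l_i:
  H: (11/77) * 5 = 55/77
  F: (17/77) * 3 = 51/77
  B: (6/77) * 5 = 30/77
  G: (19/77) * 3 = 57/77
  C: (4/77) * 5 = 20/77
  D: (20/77) * 1 = 20/77
Sum = (55 + 51 + 30 + 57 + 20 + 20)/77 = 233/77

L = 233/77 = 3.0260 bits/symbol


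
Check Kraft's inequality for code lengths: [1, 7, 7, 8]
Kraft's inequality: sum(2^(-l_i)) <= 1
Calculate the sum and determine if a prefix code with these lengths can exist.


Sum = 2^(-1) + 2^(-7) + 2^(-7) + 2^(-8)
    = 0.5 + 0.0078125 + 0.0078125 + 0.00390625
    = 133/256 = 0.51953125
Since 0.51953125 <= 1, Kraft's inequality IS satisfied.
A prefix code with these lengths CAN exist.

Kraft sum = 0.51953125. Satisfied.


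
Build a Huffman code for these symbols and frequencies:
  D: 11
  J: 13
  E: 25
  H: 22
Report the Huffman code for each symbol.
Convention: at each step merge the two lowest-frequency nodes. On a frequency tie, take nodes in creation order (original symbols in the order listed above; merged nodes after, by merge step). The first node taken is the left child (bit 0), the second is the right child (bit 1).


Huffman tree construction:
Step 1: Merge D(11) + J(13) = 24
Step 2: Merge H(22) + (D+J)(24) = 46
Step 3: Merge E(25) + (H+(D+J))(46) = 71
Read each symbol's code off the tree from the root (left child = 0, right child = 1).

Codes:
  D: 110 (length 3)
  J: 111 (length 3)
  E: 0 (length 1)
  H: 10 (length 2)
Average code length: 141/71 = 1.9859 bits/symbol


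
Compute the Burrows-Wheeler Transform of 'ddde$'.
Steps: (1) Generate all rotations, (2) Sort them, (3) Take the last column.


Rotations (sorted):
  0: $ddde -> last char: e
  1: ddde$ -> last char: $
  2: dde$d -> last char: d
  3: de$dd -> last char: d
  4: e$ddd -> last char: d


BWT = e$ddd


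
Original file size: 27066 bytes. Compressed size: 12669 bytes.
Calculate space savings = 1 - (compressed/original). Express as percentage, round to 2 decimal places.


ratio = compressed/original = 12669/27066 = 0.468078
savings = 1 - ratio = 1 - 0.468078 = 0.531922
as a percentage: 0.531922 * 100 = 53.19%

Space savings = 1 - 12669/27066 = 53.19%


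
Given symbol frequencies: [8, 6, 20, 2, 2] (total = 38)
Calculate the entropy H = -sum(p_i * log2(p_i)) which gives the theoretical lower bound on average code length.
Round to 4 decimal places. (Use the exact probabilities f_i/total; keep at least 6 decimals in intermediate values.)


Per-symbol terms -p_i * log2(p_i) with p_i = f_i/38:
  p = 8/38 = 0.210526: log2(p) = -2.247928, -p*log2(p) = 0.473248
  p = 6/38 = 0.157895: log2(p) = -2.662965, -p*log2(p) = 0.420468
  p = 20/38 = 0.526316: log2(p) = -0.925999, -p*log2(p) = 0.487368
  p = 2/38 = 0.052632: log2(p) = -4.247928, -p*log2(p) = 0.223575
  p = 2/38 = 0.052632: log2(p) = -4.247928, -p*log2(p) = 0.223575
H = 0.473248 + 0.420468 + 0.487368 + 0.223575 + 0.223575 = 1.828234

H = 1.8282 bits/symbol


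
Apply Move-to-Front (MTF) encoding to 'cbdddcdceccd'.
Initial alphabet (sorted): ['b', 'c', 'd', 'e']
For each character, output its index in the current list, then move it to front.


MTF encoding:
'c': index 1 in ['b', 'c', 'd', 'e'] -> ['c', 'b', 'd', 'e']
'b': index 1 in ['c', 'b', 'd', 'e'] -> ['b', 'c', 'd', 'e']
'd': index 2 in ['b', 'c', 'd', 'e'] -> ['d', 'b', 'c', 'e']
'd': index 0 in ['d', 'b', 'c', 'e'] -> ['d', 'b', 'c', 'e']
'd': index 0 in ['d', 'b', 'c', 'e'] -> ['d', 'b', 'c', 'e']
'c': index 2 in ['d', 'b', 'c', 'e'] -> ['c', 'd', 'b', 'e']
'd': index 1 in ['c', 'd', 'b', 'e'] -> ['d', 'c', 'b', 'e']
'c': index 1 in ['d', 'c', 'b', 'e'] -> ['c', 'd', 'b', 'e']
'e': index 3 in ['c', 'd', 'b', 'e'] -> ['e', 'c', 'd', 'b']
'c': index 1 in ['e', 'c', 'd', 'b'] -> ['c', 'e', 'd', 'b']
'c': index 0 in ['c', 'e', 'd', 'b'] -> ['c', 'e', 'd', 'b']
'd': index 2 in ['c', 'e', 'd', 'b'] -> ['d', 'c', 'e', 'b']


Output: [1, 1, 2, 0, 0, 2, 1, 1, 3, 1, 0, 2]


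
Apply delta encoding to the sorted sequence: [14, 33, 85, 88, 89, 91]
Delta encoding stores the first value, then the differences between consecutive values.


First value: 14
Deltas:
  33 - 14 = 19
  85 - 33 = 52
  88 - 85 = 3
  89 - 88 = 1
  91 - 89 = 2


Delta encoded: [14, 19, 52, 3, 1, 2]


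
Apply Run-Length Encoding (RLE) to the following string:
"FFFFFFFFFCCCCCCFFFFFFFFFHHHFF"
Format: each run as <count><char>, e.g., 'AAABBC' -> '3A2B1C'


Scanning runs left to right:
  i=0: run of 'F' x 9 -> '9F'
  i=9: run of 'C' x 6 -> '6C'
  i=15: run of 'F' x 9 -> '9F'
  i=24: run of 'H' x 3 -> '3H'
  i=27: run of 'F' x 2 -> '2F'

RLE = 9F6C9F3H2F


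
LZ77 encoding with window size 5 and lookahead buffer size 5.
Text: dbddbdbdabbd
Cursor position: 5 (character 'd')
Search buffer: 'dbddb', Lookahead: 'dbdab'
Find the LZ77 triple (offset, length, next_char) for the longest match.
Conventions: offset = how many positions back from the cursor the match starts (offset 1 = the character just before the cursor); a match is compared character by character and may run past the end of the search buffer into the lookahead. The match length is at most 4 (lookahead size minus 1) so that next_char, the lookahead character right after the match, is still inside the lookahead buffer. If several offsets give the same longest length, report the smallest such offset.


Try each offset into the search buffer:
  offset=1 (pos 4, char 'b'): match length 0
  offset=2 (pos 3, char 'd'): match length 3
  offset=3 (pos 2, char 'd'): match length 1
  offset=4 (pos 1, char 'b'): match length 0
  offset=5 (pos 0, char 'd'): match length 3
Longest match has length 3, found at offsets 2, 5; take the smallest, offset 2.
next_char = character at position 5 + 3 = 8 -> 'a'

Best match: offset=2, length=3 (matching 'dbd' starting at position 3)
LZ77 triple: (2, 3, 'a')


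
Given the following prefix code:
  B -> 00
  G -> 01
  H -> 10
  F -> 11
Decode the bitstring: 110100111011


Decoding step by step:
Bits 11 -> F
Bits 01 -> G
Bits 00 -> B
Bits 11 -> F
Bits 10 -> H
Bits 11 -> F


Decoded message: FGBFHF


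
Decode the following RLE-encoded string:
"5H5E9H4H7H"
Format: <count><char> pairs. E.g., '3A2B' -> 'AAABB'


Expanding each <count><char> pair:
  5H -> 'HHHHH'
  5E -> 'EEEEE'
  9H -> 'HHHHHHHHH'
  4H -> 'HHHH'
  7H -> 'HHHHHHH'

Decoded = HHHHHEEEEEHHHHHHHHHHHHHHHHHHHH


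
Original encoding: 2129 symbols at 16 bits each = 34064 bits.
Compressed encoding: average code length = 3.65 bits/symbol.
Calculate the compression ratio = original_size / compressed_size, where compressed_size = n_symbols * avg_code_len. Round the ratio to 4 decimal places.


original_size = n_symbols * orig_bits = 2129 * 16 = 34064 bits
compressed_size = n_symbols * avg_code_len = 2129 * 3.65 = 7770.85 bits
ratio = original_size / compressed_size = 34064 / 7770.85 = 4.3836

Compression ratio = 4.3836


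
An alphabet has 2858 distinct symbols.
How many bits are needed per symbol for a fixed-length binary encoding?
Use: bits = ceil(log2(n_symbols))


log2(2858) = 11.4808
Bracket: 2^11 = 2048 < 2858 <= 2^12 = 4096
So ceil(log2(2858)) = 12

bits = ceil(log2(2858)) = ceil(11.4808) = 12 bits


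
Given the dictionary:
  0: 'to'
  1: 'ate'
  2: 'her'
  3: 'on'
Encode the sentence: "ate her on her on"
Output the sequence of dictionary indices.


Look up each word in the dictionary:
  'ate' -> 1
  'her' -> 2
  'on' -> 3
  'her' -> 2
  'on' -> 3

Encoded: [1, 2, 3, 2, 3]


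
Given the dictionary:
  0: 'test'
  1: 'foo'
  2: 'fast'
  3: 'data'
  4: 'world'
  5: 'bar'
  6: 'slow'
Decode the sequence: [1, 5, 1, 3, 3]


Look up each index in the dictionary:
  1 -> 'foo'
  5 -> 'bar'
  1 -> 'foo'
  3 -> 'data'
  3 -> 'data'

Decoded: "foo bar foo data data"


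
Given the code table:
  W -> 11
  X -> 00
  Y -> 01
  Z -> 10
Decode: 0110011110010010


Decoding:
01 -> Y
10 -> Z
01 -> Y
11 -> W
10 -> Z
01 -> Y
00 -> X
10 -> Z


Result: YZYWZYXZ


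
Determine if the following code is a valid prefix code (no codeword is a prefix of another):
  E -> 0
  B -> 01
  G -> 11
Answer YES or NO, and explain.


Checking each pair (does one codeword prefix another?):
  E='0' vs B='01': prefix -- VIOLATION

NO -- this is NOT a valid prefix code. E (0) is a prefix of B (01).


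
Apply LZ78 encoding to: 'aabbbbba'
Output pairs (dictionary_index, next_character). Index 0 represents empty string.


LZ78 encoding steps:
Dictionary: {0: ''}
Step 1: w='' (idx 0), next='a' -> output (0, 'a'), add 'a' as idx 1
Step 2: w='a' (idx 1), next='b' -> output (1, 'b'), add 'ab' as idx 2
Step 3: w='' (idx 0), next='b' -> output (0, 'b'), add 'b' as idx 3
Step 4: w='b' (idx 3), next='b' -> output (3, 'b'), add 'bb' as idx 4
Step 5: w='b' (idx 3), next='a' -> output (3, 'a'), add 'ba' as idx 5


Encoded: [(0, 'a'), (1, 'b'), (0, 'b'), (3, 'b'), (3, 'a')]


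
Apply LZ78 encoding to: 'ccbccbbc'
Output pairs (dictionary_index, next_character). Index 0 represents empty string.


LZ78 encoding steps:
Dictionary: {0: ''}
Step 1: w='' (idx 0), next='c' -> output (0, 'c'), add 'c' as idx 1
Step 2: w='c' (idx 1), next='b' -> output (1, 'b'), add 'cb' as idx 2
Step 3: w='c' (idx 1), next='c' -> output (1, 'c'), add 'cc' as idx 3
Step 4: w='' (idx 0), next='b' -> output (0, 'b'), add 'b' as idx 4
Step 5: w='b' (idx 4), next='c' -> output (4, 'c'), add 'bc' as idx 5


Encoded: [(0, 'c'), (1, 'b'), (1, 'c'), (0, 'b'), (4, 'c')]


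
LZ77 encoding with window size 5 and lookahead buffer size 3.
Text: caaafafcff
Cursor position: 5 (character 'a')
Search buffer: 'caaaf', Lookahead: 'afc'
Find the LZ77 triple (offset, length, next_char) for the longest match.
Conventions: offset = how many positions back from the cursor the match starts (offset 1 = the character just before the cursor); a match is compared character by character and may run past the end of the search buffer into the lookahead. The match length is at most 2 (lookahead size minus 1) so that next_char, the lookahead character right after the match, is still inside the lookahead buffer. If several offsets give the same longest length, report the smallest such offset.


Try each offset into the search buffer:
  offset=1 (pos 4, char 'f'): match length 0
  offset=2 (pos 3, char 'a'): match length 2
  offset=3 (pos 2, char 'a'): match length 1
  offset=4 (pos 1, char 'a'): match length 1
  offset=5 (pos 0, char 'c'): match length 0
Longest match has length 2 at offset 2.
next_char = character at position 5 + 2 = 7 -> 'c'

Best match: offset=2, length=2 (matching 'af' starting at position 3)
LZ77 triple: (2, 2, 'c')


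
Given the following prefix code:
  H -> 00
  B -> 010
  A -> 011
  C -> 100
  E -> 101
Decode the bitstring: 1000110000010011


Decoding step by step:
Bits 100 -> C
Bits 011 -> A
Bits 00 -> H
Bits 00 -> H
Bits 010 -> B
Bits 011 -> A


Decoded message: CAHHBA


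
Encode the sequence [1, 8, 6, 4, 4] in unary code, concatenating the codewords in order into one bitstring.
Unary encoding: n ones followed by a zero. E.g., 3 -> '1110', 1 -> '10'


Encode each number as n ones followed by a terminating 0:
  1 -> 10 (2 bits)
  8 -> 111111110 (9 bits)
  6 -> 1111110 (7 bits)
  4 -> 11110 (5 bits)
  4 -> 11110 (5 bits)
Total length = 2 + 9 + 7 + 5 + 5 = 28 bits.

Unary([1, 8, 6, 4, 4]) = 1011111111011111101111011110 (28 bits)


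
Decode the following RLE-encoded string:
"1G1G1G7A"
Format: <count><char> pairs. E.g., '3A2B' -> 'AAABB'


Expanding each <count><char> pair:
  1G -> 'G'
  1G -> 'G'
  1G -> 'G'
  7A -> 'AAAAAAA'

Decoded = GGGAAAAAAA


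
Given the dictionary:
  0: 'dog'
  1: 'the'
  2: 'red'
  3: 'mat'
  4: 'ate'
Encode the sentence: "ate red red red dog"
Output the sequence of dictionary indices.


Look up each word in the dictionary:
  'ate' -> 4
  'red' -> 2
  'red' -> 2
  'red' -> 2
  'dog' -> 0

Encoded: [4, 2, 2, 2, 0]


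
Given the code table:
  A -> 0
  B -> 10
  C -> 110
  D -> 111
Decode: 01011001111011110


Decoding:
0 -> A
10 -> B
110 -> C
0 -> A
111 -> D
10 -> B
111 -> D
10 -> B


Result: ABCADBDB


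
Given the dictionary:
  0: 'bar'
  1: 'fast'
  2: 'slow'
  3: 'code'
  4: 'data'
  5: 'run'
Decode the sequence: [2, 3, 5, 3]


Look up each index in the dictionary:
  2 -> 'slow'
  3 -> 'code'
  5 -> 'run'
  3 -> 'code'

Decoded: "slow code run code"


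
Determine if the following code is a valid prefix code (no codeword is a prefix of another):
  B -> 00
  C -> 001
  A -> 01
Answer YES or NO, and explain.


Checking each pair (does one codeword prefix another?):
  B='00' vs C='001': prefix -- VIOLATION

NO -- this is NOT a valid prefix code. B (00) is a prefix of C (001).


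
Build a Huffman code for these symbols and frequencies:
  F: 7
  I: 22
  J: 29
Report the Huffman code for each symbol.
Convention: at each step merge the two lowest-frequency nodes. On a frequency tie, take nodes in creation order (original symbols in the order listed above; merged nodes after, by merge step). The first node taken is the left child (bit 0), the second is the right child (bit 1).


Huffman tree construction:
Step 1: Merge F(7) + I(22) = 29
Step 2: Merge J(29) + (F+I)(29) = 58
Read each symbol's code off the tree from the root (left child = 0, right child = 1).

Codes:
  F: 10 (length 2)
  I: 11 (length 2)
  J: 0 (length 1)
Average code length: 87/58 = 1.5000 bits/symbol


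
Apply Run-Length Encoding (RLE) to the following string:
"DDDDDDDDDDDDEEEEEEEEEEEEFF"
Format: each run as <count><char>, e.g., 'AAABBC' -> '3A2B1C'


Scanning runs left to right:
  i=0: run of 'D' x 12 -> '12D'
  i=12: run of 'E' x 12 -> '12E'
  i=24: run of 'F' x 2 -> '2F'

RLE = 12D12E2F


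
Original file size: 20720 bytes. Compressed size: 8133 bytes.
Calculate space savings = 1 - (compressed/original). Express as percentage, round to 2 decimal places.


ratio = compressed/original = 8133/20720 = 0.392519
savings = 1 - ratio = 1 - 0.392519 = 0.607481
as a percentage: 0.607481 * 100 = 60.75%

Space savings = 1 - 8133/20720 = 60.75%


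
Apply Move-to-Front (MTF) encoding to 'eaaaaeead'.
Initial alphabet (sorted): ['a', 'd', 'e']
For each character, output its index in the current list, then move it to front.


MTF encoding:
'e': index 2 in ['a', 'd', 'e'] -> ['e', 'a', 'd']
'a': index 1 in ['e', 'a', 'd'] -> ['a', 'e', 'd']
'a': index 0 in ['a', 'e', 'd'] -> ['a', 'e', 'd']
'a': index 0 in ['a', 'e', 'd'] -> ['a', 'e', 'd']
'a': index 0 in ['a', 'e', 'd'] -> ['a', 'e', 'd']
'e': index 1 in ['a', 'e', 'd'] -> ['e', 'a', 'd']
'e': index 0 in ['e', 'a', 'd'] -> ['e', 'a', 'd']
'a': index 1 in ['e', 'a', 'd'] -> ['a', 'e', 'd']
'd': index 2 in ['a', 'e', 'd'] -> ['d', 'a', 'e']


Output: [2, 1, 0, 0, 0, 1, 0, 1, 2]


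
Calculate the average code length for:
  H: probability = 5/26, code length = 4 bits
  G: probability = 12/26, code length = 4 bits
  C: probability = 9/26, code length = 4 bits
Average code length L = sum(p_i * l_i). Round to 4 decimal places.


Weighted contributions p_i * l_i:
  H: (5/26) * 4 = 20/26
  G: (12/26) * 4 = 48/26
  C: (9/26) * 4 = 36/26
Sum = (20 + 48 + 36)/26 = 104/26

L = 104/26 = 4.0000 bits/symbol


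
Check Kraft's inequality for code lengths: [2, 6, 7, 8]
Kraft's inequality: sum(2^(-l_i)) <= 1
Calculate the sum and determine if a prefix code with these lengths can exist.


Sum = 2^(-2) + 2^(-6) + 2^(-7) + 2^(-8)
    = 0.25 + 0.015625 + 0.0078125 + 0.00390625
    = 71/256 = 0.27734375
Since 0.27734375 <= 1, Kraft's inequality IS satisfied.
A prefix code with these lengths CAN exist.

Kraft sum = 0.27734375. Satisfied.


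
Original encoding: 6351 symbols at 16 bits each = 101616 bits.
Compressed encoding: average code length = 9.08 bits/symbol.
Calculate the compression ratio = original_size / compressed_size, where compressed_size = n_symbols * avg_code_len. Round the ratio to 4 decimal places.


original_size = n_symbols * orig_bits = 6351 * 16 = 101616 bits
compressed_size = n_symbols * avg_code_len = 6351 * 9.08 = 57667.08 bits
ratio = original_size / compressed_size = 101616 / 57667.08 = 1.7621

Compression ratio = 1.7621


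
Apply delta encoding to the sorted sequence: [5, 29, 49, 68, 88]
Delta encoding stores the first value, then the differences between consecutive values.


First value: 5
Deltas:
  29 - 5 = 24
  49 - 29 = 20
  68 - 49 = 19
  88 - 68 = 20


Delta encoded: [5, 24, 20, 19, 20]


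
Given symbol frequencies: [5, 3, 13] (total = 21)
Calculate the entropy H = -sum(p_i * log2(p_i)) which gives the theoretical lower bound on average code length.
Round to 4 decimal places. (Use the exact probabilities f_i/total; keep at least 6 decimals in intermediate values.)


Per-symbol terms -p_i * log2(p_i) with p_i = f_i/21:
  p = 5/21 = 0.238095: log2(p) = -2.070389, -p*log2(p) = 0.492950
  p = 3/21 = 0.142857: log2(p) = -2.807355, -p*log2(p) = 0.401051
  p = 13/21 = 0.619048: log2(p) = -0.691878, -p*log2(p) = 0.428305
H = 0.492950 + 0.401051 + 0.428305 = 1.322306

H = 1.3223 bits/symbol


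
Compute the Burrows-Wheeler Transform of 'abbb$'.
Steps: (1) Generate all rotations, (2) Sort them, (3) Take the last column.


Rotations (sorted):
  0: $abbb -> last char: b
  1: abbb$ -> last char: $
  2: b$abb -> last char: b
  3: bb$ab -> last char: b
  4: bbb$a -> last char: a


BWT = b$bba


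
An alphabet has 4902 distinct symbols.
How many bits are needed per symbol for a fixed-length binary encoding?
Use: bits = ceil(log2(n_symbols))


log2(4902) = 12.2592
Bracket: 2^12 = 4096 < 4902 <= 2^13 = 8192
So ceil(log2(4902)) = 13

bits = ceil(log2(4902)) = ceil(12.2592) = 13 bits


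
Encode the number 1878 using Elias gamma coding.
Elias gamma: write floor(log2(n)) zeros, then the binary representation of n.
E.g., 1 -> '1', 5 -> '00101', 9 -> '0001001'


num_bits = floor(log2(1878)) + 1 = 11
leading_zeros = num_bits - 1 = 10
binary(1878) = 11101010110

Elias gamma(1878) = '0000000000' + '11101010110' = 000000000011101010110 (21 bits)


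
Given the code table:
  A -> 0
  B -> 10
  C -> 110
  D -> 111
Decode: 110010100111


Decoding:
110 -> C
0 -> A
10 -> B
10 -> B
0 -> A
111 -> D


Result: CABBAD


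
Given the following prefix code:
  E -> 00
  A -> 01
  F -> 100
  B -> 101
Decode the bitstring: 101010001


Decoding step by step:
Bits 101 -> B
Bits 01 -> A
Bits 00 -> E
Bits 01 -> A


Decoded message: BAEA


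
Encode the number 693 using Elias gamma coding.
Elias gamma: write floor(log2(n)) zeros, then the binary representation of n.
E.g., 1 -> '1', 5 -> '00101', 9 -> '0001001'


num_bits = floor(log2(693)) + 1 = 10
leading_zeros = num_bits - 1 = 9
binary(693) = 1010110101

Elias gamma(693) = '000000000' + '1010110101' = 0000000001010110101 (19 bits)


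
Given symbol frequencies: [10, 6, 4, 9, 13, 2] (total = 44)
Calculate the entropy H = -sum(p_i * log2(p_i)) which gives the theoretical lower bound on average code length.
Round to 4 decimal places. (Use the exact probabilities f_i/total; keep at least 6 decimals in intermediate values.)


Per-symbol terms -p_i * log2(p_i) with p_i = f_i/44:
  p = 10/44 = 0.227273: log2(p) = -2.137504, -p*log2(p) = 0.485796
  p = 6/44 = 0.136364: log2(p) = -2.874469, -p*log2(p) = 0.391973
  p = 4/44 = 0.090909: log2(p) = -3.459432, -p*log2(p) = 0.314494
  p = 9/44 = 0.204545: log2(p) = -2.289507, -p*log2(p) = 0.468308
  p = 13/44 = 0.295455: log2(p) = -1.758992, -p*log2(p) = 0.519702
  p = 2/44 = 0.045455: log2(p) = -4.459432, -p*log2(p) = 0.202701
H = 0.485796 + 0.391973 + 0.314494 + 0.468308 + 0.519702 + 0.202701 = 2.382974

H = 2.383 bits/symbol


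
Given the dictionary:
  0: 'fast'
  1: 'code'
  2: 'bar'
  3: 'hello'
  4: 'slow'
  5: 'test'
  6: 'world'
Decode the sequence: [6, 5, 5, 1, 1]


Look up each index in the dictionary:
  6 -> 'world'
  5 -> 'test'
  5 -> 'test'
  1 -> 'code'
  1 -> 'code'

Decoded: "world test test code code"
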